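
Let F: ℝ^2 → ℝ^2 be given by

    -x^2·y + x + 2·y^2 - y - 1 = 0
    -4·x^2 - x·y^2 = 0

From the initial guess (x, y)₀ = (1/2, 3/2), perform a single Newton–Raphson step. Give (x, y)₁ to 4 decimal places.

(0.2731, 1.0287)

At (1/2, 3/2): F = (2.1250, -2.1250).
Jacobian J = [[-2·x·y + 1, -x^2 + 4·y - 1], [-8·x - y^2, -2·x·y]].
At the point, J = [[-0.5000, 4.7500], [-6.2500, -1.5000]] (det J = 30.4375).
Solving J·Δ = −F gives Δ = (-0.2269, -0.4713).
Then the next iterate is (x, y)₁ = (0.2731, 1.0287).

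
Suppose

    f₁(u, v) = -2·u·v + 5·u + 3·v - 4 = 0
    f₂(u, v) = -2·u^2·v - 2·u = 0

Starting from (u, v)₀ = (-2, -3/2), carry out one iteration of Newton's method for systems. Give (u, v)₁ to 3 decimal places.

At (-2, -3/2): F = (-24.500, 16.000).
Jacobian J = [[-2·v + 5, -2·u + 3], [-4·u·v - 2, -2·u^2]].
At the point, J = [[8.000, 7.000], [-14.000, -8.000]] (det J = 34.000).
Solving J·Δ = −F gives Δ = (-2.471, 6.324).
Then the next iterate is (u, v)₁ = (-4.471, 4.824).

(-4.471, 4.824)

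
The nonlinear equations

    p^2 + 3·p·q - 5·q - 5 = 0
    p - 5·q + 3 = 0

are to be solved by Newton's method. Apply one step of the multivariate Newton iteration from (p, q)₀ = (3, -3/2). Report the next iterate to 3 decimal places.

At (3, -3/2): F = (-2.000, 13.500).
Jacobian J = [[2·p + 3·q, 3·p - 5], [1, -5]].
At the point, J = [[1.500, 4.000], [1.000, -5.000]] (det J = -11.500).
Solving J·Δ = −F gives Δ = (-3.826, 1.935).
Then the next iterate is (p, q)₁ = (-0.826, 0.435).

(-0.826, 0.435)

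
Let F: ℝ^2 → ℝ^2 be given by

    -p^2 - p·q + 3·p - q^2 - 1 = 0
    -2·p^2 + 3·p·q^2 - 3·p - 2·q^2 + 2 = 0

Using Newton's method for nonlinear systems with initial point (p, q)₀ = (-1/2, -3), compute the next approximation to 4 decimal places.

(-4.7273, 3.5909)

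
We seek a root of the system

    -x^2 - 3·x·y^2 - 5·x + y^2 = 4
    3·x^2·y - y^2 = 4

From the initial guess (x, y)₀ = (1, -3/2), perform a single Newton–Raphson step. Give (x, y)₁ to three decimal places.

(0.211, -0.893)

At (1, -3/2): F = (-14.500, -10.750).
Jacobian J = [[-2·x - 3·y^2 - 5, -6·x·y + 2·y], [6·x·y, 3·x^2 - 2·y]].
At the point, J = [[-13.750, 6.000], [-9.000, 6.000]] (det J = -28.500).
Solving J·Δ = −F gives Δ = (-0.789, 0.607).
Then the next iterate is (x, y)₁ = (0.211, -0.893).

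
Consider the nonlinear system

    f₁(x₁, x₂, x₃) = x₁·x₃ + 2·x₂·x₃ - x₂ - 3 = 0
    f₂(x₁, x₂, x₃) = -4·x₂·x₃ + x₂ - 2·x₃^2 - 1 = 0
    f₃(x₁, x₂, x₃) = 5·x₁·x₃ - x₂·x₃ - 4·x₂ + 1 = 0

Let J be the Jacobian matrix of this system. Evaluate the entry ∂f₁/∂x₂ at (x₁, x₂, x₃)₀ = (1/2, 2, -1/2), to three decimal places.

-2.000

∂f₁/∂x₂ = 2·x₃ - 1.
At (1/2, 2, -1/2) this is -2.000.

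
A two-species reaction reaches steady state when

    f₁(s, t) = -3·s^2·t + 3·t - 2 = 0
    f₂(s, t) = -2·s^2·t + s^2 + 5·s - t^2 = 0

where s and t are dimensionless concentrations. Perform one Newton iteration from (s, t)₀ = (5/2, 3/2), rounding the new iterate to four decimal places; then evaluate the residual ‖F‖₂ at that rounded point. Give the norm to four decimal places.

3.9494

At (5/2, 3/2): F = (-25.6250, -2.2500).
Jacobian J = [[-6·s·t, -3·s^2 + 3], [-4·s·t + 2·s + 5, -2·s^2 - 2·t]].
At the point, J = [[-22.5000, -15.7500], [-5.0000, -15.5000]] (det J = 270.0000).
Solving J·Δ = −F gives Δ = (-1.3398, 0.2870).
Then the next iterate is (s, t)₁ = (1.1602, 1.7870).
Re-evaluating at (1.1602, 1.7870): F = (-3.855249, -0.857138), so ‖F‖₂ = 3.9494.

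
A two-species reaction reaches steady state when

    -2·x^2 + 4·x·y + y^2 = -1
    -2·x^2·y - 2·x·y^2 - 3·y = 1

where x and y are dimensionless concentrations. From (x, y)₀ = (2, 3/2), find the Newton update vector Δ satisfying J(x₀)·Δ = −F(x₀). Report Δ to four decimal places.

At (2, 3/2): F = (7.2500, -26.5000).
Jacobian J = [[-4·x + 4·y, 4·x + 2·y], [-4·x·y - 2·y^2, -2·x^2 - 4·x·y - 3]].
At the point, J = [[-2.0000, 11.0000], [-16.5000, -23.0000]] (det J = 227.5000).
Solving J·Δ = −F gives Δ = (-0.5484, -0.7588).

(-0.5484, -0.7588)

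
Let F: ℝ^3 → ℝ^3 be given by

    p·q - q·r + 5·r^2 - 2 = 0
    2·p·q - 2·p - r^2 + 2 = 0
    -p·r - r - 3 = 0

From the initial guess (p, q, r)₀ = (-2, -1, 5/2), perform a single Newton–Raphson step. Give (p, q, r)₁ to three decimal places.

At (-2, -1, 5/2): F = (33.750, 3.750, -0.500).
Jacobian J = [[q, p - r, -q + 10·r], [2·q - 2, 2·p, -2·r], [-r, 0, -p - 1]].
At the point, J = [[-1.000, -4.500, 26.000], [-4.000, -4.000, -5.000], [-2.500, 0.000, 1.000]] (det J = -330.250).
Solving J·Δ = −F gives Δ = (-0.549, 2.578, -0.873).
Then the next iterate is (p, q, r)₁ = (-2.549, 1.578, 1.627).

(-2.549, 1.578, 1.627)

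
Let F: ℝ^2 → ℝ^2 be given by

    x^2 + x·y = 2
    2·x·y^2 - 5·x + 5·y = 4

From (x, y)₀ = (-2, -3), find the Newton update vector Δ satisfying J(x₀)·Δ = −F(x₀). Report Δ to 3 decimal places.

At (-2, -3): F = (8.000, -45.000).
Jacobian J = [[2·x + y, x], [2·y^2 - 5, 4·x·y + 5]].
At the point, J = [[-7.000, -2.000], [13.000, 29.000]] (det J = -177.000).
Solving J·Δ = −F gives Δ = (0.802, 1.192).

(0.802, 1.192)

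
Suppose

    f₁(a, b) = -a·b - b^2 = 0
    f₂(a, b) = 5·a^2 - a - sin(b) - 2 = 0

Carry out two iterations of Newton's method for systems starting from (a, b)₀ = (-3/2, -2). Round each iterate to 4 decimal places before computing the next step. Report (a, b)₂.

(-0.5004, -0.4543)

At (-3/2, -2): F = (-7.0000, 11.659297).
Jacobian J = [[-b, -a - 2·b], [10·a - 1, -cos(b)]].
At the point, J = [[2.0000, 5.5000], [-16.0000, 0.416147]] (det J = 88.832294).
Solving J·Δ = −F gives Δ = (0.7547, 0.9983).
Then the next iterate is (a, b)₁ = (-0.7453, -1.0017).
Round to (-0.7453, -1.0017) and repeat: F = (-1.749970, 2.365049), J = [[1.0017, 2.7487], [-8.4530, -0.538871]].
Δ = (0.2449, 0.5474), so (a, b)₂ = (-0.5004, -0.4543).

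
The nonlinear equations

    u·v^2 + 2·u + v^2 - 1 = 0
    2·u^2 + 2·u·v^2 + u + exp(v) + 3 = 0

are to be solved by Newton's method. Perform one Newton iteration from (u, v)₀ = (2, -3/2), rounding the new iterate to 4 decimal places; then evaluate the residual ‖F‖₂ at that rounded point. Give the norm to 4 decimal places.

At (2, -3/2): F = (9.7500, 22.223130).
Jacobian J = [[v^2 + 2, 2·u·v + 2·v], [4·u + 2·v^2 + 1, 4·u·v + exp(v)]].
At the point, J = [[4.2500, -9.0000], [13.5000, -11.776870]] (det J = 71.448303).
Solving J·Δ = −F gives Δ = (-1.1922, 0.5203).
Then the next iterate is (u, v)₁ = (0.8078, -0.9797).
Re-evaluating at (0.8078, -0.9797): F = (2.350748, 7.038978), so ‖F‖₂ = 7.4211.

7.4211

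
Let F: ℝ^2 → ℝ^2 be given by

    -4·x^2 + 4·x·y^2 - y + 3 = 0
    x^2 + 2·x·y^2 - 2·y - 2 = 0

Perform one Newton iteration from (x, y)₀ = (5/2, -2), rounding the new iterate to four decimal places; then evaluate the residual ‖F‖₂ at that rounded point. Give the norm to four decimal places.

11.0094

At (5/2, -2): F = (20.0000, 28.2500).
Jacobian J = [[-8·x + 4·y^2, 8·x·y - 1], [2·x + 2·y^2, 4·x·y - 2]].
At the point, J = [[-4.0000, -41.0000], [13.0000, -22.0000]] (det J = 621.0000).
Solving J·Δ = −F gives Δ = (-1.1566, 0.6006).
Then the next iterate is (x, y)₁ = (1.3434, -1.3994).
Re-evaluating at (1.3434, -1.3994): F = (7.703736, 7.865139), so ‖F‖₂ = 11.0094.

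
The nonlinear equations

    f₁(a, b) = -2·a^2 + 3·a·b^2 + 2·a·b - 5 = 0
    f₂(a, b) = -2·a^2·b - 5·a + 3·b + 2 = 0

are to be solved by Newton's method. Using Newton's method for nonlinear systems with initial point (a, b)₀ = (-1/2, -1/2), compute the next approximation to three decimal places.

At (-1/2, -1/2): F = (-5.375, 3.250).
Jacobian J = [[-4·a + 3·b^2 + 2·b, 6·a·b + 2·a], [-4·a·b - 5, -2·a^2 + 3]].
At the point, J = [[1.750, 0.500], [-6.000, 2.500]] (det J = 7.375).
Solving J·Δ = −F gives Δ = (2.042, 3.602).
Then the next iterate is (a, b)₁ = (1.542, 3.102).

(1.542, 3.102)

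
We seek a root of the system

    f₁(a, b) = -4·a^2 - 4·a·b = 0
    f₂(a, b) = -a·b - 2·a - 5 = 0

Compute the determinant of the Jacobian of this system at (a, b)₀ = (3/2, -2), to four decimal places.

6.0000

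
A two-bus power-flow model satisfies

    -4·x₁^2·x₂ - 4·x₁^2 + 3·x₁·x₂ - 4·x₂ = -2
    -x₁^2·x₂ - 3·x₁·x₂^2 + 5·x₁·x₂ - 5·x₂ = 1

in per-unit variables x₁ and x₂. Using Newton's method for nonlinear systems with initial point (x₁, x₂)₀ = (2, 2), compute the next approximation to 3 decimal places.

At (2, 2): F = (-42.000, -23.000).
Jacobian J = [[-8·x₁·x₂ - 8·x₁ + 3·x₂, -4·x₁^2 + 3·x₁ - 4], [-2·x₁·x₂ - 3·x₂^2 + 5·x₂, -x₁^2 - 6·x₁·x₂ + 5·x₁ - 5]].
At the point, J = [[-42.000, -14.000], [-10.000, -23.000]] (det J = 826.000).
Solving J·Δ = −F gives Δ = (-0.780, -0.661).
Then the next iterate is (x₁, x₂)₁ = (1.220, 1.339).

(1.220, 1.339)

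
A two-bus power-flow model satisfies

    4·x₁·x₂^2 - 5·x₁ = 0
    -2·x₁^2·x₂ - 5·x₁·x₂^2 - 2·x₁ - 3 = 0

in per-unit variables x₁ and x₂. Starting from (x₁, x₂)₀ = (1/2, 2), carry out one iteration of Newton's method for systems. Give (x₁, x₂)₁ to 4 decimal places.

(-0.1730, 2.2378)

At (1/2, 2): F = (5.5000, -15.0000).
Jacobian J = [[4·x₂^2 - 5, 8·x₁·x₂], [-4·x₁·x₂ - 5·x₂^2 - 2, -2·x₁^2 - 10·x₁·x₂]].
At the point, J = [[11.0000, 8.0000], [-26.0000, -10.5000]] (det J = 92.5000).
Solving J·Δ = −F gives Δ = (-0.6730, 0.2378).
Then the next iterate is (x₁, x₂)₁ = (-0.1730, 2.2378).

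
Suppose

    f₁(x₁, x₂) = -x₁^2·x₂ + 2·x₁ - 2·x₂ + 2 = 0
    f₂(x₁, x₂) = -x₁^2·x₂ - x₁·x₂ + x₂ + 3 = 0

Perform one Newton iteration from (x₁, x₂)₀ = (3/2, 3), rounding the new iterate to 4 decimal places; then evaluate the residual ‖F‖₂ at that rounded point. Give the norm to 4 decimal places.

At (3/2, 3): F = (-7.7500, -5.2500).
Jacobian J = [[-2·x₁·x₂ + 2, -x₁^2 - 2], [-2·x₁·x₂ - x₂, -x₁^2 - x₁ + 1]].
At the point, J = [[-7.0000, -4.2500], [-12.0000, -2.7500]] (det J = -31.7500).
Solving J·Δ = −F gives Δ = (-0.0315, -1.7717).
Then the next iterate is (x₁, x₂)₁ = (1.4685, 1.2283).
Re-evaluating at (1.4685, 1.2283): F = (-0.168419, -0.224278), so ‖F‖₂ = 0.2805.

0.2805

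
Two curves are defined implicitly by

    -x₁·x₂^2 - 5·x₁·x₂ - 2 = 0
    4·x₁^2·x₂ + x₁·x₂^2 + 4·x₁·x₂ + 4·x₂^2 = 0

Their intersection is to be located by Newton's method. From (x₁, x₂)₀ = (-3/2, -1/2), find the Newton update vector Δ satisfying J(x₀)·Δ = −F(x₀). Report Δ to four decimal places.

(0.1051, 0.8564)

At (-3/2, -1/2): F = (-5.3750, -0.8750).
Jacobian J = [[-x₂^2 - 5·x₂, -2·x₁·x₂ - 5·x₁], [8·x₁·x₂ + x₂^2 + 4·x₂, 4·x₁^2 + 2·x₁·x₂ + 4·x₁ + 8·x₂]].
At the point, J = [[2.2500, 6.0000], [4.2500, 0.5000]] (det J = -24.3750).
Solving J·Δ = −F gives Δ = (0.1051, 0.8564).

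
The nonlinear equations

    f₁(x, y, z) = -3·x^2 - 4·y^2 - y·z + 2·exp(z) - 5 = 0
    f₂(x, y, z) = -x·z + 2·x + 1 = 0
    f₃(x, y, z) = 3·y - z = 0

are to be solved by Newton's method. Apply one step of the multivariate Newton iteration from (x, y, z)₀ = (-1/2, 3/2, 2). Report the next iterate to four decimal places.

(2.3427, 0.0000, 0.0000)

At (-1/2, 3/2, 2): F = (-2.971888, 1.0000, 2.5000).
Jacobian J = [[-6·x, -8·y - z, -y + 2·exp(z)], [-z + 2, 0, -x], [0, 3, -1]].
At the point, J = [[3.0000, -14.0000, 13.278112], [0.0000, 0.0000, 0.5000], [0.0000, 3.0000, -1.0000]] (det J = -4.5000).
Solving J·Δ = −F gives Δ = (2.8427, -1.5000, -2.0000).
Then the next iterate is (x, y, z)₁ = (2.3427, 0.0000, 0.0000).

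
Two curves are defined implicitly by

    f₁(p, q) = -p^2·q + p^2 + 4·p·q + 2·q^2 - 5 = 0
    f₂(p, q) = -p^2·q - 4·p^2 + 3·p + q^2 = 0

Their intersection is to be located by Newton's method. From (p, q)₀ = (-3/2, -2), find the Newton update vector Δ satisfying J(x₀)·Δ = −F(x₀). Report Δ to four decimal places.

(0.8601, 0.4386)

At (-3/2, -2): F = (21.7500, -5.0000).
Jacobian J = [[-2·p·q + 2·p + 4·q, -p^2 + 4·p + 4·q], [-2·p·q - 8·p + 3, -p^2 + 2·q]].
At the point, J = [[-17.0000, -16.2500], [9.0000, -6.2500]] (det J = 252.5000).
Solving J·Δ = −F gives Δ = (0.8601, 0.4386).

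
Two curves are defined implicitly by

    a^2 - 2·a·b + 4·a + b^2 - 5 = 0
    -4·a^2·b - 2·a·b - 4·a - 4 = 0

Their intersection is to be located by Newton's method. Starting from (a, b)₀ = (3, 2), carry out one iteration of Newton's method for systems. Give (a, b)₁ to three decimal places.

(1.527, 1.582)

At (3, 2): F = (8.000, -100.000).
Jacobian J = [[2·a - 2·b + 4, -2·a + 2·b], [-8·a·b - 2·b - 4, -4·a^2 - 2·a]].
At the point, J = [[6.000, -2.000], [-56.000, -42.000]] (det J = -364.000).
Solving J·Δ = −F gives Δ = (-1.473, -0.418).
Then the next iterate is (a, b)₁ = (1.527, 1.582).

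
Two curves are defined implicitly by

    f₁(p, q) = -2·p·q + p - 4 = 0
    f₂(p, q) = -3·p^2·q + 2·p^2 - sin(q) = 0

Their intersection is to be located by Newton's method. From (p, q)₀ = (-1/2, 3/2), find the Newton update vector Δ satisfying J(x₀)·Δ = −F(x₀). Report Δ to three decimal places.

At (-1/2, 3/2): F = (-3.000, -1.62249).
Jacobian J = [[-2·q + 1, -2·p], [-6·p·q + 4·p, -3·p^2 - cos(q)]].
At the point, J = [[-2.000, 1.000], [2.500, -0.82074]] (det J = -0.85853).
Solving J·Δ = −F gives Δ = (4.758, 12.516).

(4.758, 12.516)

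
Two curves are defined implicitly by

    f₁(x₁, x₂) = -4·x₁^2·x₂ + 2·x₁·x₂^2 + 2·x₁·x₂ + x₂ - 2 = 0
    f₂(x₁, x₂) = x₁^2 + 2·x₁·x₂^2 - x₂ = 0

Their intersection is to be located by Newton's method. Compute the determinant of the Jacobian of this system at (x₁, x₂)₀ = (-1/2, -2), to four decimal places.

-33.0000

J = [[-8·x₁·x₂ + 2·x₂^2 + 2·x₂, -4·x₁^2 + 4·x₁·x₂ + 2·x₁ + 1], [2·x₁ + 2·x₂^2, 4·x₁·x₂ - 1]].
At the point, J = [[-4.0000, 3.0000], [7.0000, 3.0000]].
det J = -33.0000.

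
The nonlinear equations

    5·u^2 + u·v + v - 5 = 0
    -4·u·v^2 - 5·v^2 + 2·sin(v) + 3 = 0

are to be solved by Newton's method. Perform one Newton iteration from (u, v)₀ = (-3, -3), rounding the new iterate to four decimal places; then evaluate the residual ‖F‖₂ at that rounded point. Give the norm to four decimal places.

15.9379

At (-3, -3): F = (46.0000, 65.717760).
Jacobian J = [[10·u + v, u + 1], [-4·v^2, -8·u·v - 10·v + 2·cos(v)]].
At the point, J = [[-33.0000, -2.0000], [-36.0000, -43.979985]] (det J = 1379.339505).
Solving J·Δ = −F gives Δ = (1.3714, 0.3717).
Then the next iterate is (u, v)₁ = (-1.6286, -2.6283).
Re-evaluating at (-1.6286, -2.6283): F = (9.913839, 12.479319), so ‖F‖₂ = 15.9379.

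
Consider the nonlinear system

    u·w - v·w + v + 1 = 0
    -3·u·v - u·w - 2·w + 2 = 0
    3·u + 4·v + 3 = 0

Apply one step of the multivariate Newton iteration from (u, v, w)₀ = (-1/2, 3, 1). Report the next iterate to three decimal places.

At (-1/2, 3, 1): F = (0.500, 5.000, 13.500).
Jacobian J = [[w, -w + 1, u - v], [-3·v - w, -3·u, -u - 2], [3, 4, 0]].
At the point, J = [[1.000, 0.000, -3.500], [-10.000, 1.500, -1.500], [3.000, 4.000, 0.000]] (det J = 161.750).
Solving J·Δ = −F gives Δ = (-0.024, -3.357, 0.136).
Then the next iterate is (u, v, w)₁ = (-0.524, -0.357, 1.136).

(-0.524, -0.357, 1.136)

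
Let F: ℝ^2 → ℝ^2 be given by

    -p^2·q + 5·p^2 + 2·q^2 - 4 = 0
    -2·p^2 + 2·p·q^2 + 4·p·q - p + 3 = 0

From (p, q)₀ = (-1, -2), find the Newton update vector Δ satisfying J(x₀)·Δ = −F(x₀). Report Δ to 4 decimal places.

At (-1, -2): F = (11.0000, 2.0000).
Jacobian J = [[-2·p·q + 10·p, -p^2 + 4·q], [-4·p + 2·q^2 + 4·q - 1, 4·p·q + 4·p]].
At the point, J = [[-14.0000, -9.0000], [3.0000, 4.0000]] (det J = -29.0000).
Solving J·Δ = −F gives Δ = (2.1379, -2.1034).

(2.1379, -2.1034)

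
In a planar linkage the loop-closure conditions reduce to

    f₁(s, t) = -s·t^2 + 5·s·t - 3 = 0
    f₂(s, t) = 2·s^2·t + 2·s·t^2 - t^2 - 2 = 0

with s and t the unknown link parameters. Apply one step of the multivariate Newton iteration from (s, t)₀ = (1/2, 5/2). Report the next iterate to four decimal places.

(0.4800, 4.7000)

At (1/2, 5/2): F = (0.1250, -0.7500).
Jacobian J = [[-t^2 + 5·t, -2·s·t + 5·s], [4·s·t + 2·t^2, 2·s^2 + 4·s·t - 2·t]].
At the point, J = [[6.2500, 0.0000], [17.5000, 0.5000]] (det J = 3.1250).
Solving J·Δ = −F gives Δ = (-0.0200, 2.2000).
Then the next iterate is (s, t)₁ = (0.4800, 4.7000).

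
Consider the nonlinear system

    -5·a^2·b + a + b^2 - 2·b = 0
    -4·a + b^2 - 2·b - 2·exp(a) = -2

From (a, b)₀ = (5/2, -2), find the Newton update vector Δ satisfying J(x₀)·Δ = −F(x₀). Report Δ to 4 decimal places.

(-0.9875, 0.6077)

At (5/2, -2): F = (73.0000, -24.364988).
Jacobian J = [[-10·a·b + 1, -5·a^2 + 2·b - 2], [-2·exp(a) - 4, 2·b - 2]].
At the point, J = [[51.0000, -37.2500], [-28.364988, -6.0000]] (det J = -1362.595800).
Solving J·Δ = −F gives Δ = (-0.9875, 0.6077).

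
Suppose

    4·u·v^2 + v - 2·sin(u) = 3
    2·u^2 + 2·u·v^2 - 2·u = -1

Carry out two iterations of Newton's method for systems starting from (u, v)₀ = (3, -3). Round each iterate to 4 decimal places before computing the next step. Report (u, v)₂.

(-0.5000, -3.3032)

At (3, -3): F = (101.717760, 67.0000).
Jacobian J = [[4·v^2 - 2·cos(u), 8·u·v + 1], [4·u + 2·v^2 - 2, 4·u·v]].
At the point, J = [[37.979985, -71.0000], [28.0000, -36.0000]] (det J = 620.720540).
Solving J·Δ = −F gives Δ = (-1.7643, 0.4888).
Then the next iterate is (u, v)₁ = (1.2357, -2.5112).
Round to (1.2357, -2.5112) and repeat: F = (23.769960, 17.167467), J = [[24.566781, -23.824719], [15.555051, -12.412359]].
Δ = (-1.7357, -0.7920), so (u, v)₂ = (-0.5000, -3.3032).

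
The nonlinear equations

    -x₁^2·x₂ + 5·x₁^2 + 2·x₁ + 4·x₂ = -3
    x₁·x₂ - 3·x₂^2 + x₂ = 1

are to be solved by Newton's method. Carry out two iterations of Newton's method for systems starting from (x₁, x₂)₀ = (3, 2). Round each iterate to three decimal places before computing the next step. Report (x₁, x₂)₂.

At (3, 2): F = (44.000, -5.000).
Jacobian J = [[-2·x₁·x₂ + 10·x₁ + 2, -x₁^2 + 4], [x₂, x₁ - 6·x₂ + 1]].
At the point, J = [[20.000, -5.000], [2.000, -8.000]] (det J = -150.000).
Solving J·Δ = −F gives Δ = (-2.513, -1.253).
Then the next iterate is (x₁, x₂)₁ = (0.487, 0.747).
Round to (0.487, 0.747) and repeat: F = (7.97068, -1.56324), J = [[6.14242, 3.76283], [0.747, -2.995]].
Δ = (-0.848, -0.734), so (x₁, x₂)₂ = (-0.361, 0.013).

(-0.361, 0.013)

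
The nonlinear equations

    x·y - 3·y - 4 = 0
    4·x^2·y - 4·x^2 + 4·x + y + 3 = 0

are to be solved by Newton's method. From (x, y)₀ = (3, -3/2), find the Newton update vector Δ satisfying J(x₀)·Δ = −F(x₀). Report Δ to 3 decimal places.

(-2.667, -1.968)

At (3, -3/2): F = (-4.000, -76.500).
Jacobian J = [[y, x - 3], [8·x·y - 8·x + 4, 4·x^2 + 1]].
At the point, J = [[-1.500, 0.000], [-56.000, 37.000]] (det J = -55.500).
Solving J·Δ = −F gives Δ = (-2.667, -1.968).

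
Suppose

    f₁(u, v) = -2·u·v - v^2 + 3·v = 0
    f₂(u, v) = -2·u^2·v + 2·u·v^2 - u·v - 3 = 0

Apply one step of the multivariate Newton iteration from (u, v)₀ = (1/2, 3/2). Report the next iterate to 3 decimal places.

At (1/2, 3/2): F = (0.750, -2.250).
Jacobian J = [[-2·v, -2·u - 2·v + 3], [-4·u·v + 2·v^2 - v, -2·u^2 + 4·u·v - u]].
At the point, J = [[-3.000, -1.000], [0.000, 2.000]] (det J = -6.000).
Solving J·Δ = −F gives Δ = (-0.125, 1.125).
Then the next iterate is (u, v)₁ = (0.375, 2.625).

(0.375, 2.625)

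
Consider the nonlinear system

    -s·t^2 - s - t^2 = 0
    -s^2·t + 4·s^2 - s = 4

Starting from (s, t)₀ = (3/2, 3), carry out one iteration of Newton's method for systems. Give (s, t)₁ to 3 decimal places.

At (3/2, 3): F = (-24.000, -3.250).
Jacobian J = [[-t^2 - 1, -2·s·t - 2·t], [-2·s·t + 8·s - 1, -s^2]].
At the point, J = [[-10.000, -15.000], [2.000, -2.250]] (det J = 52.500).
Solving J·Δ = −F gives Δ = (-0.100, -1.533).
Then the next iterate is (s, t)₁ = (1.400, 1.467).

(1.400, 1.467)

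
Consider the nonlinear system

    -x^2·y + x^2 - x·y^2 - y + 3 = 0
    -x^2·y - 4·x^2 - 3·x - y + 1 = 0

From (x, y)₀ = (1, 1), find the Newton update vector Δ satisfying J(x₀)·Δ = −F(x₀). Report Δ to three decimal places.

At (1, 1): F = (1.000, -8.000).
Jacobian J = [[-2·x·y + 2·x - y^2, -x^2 - 2·x·y - 1], [-2·x·y - 8·x - 3, -x^2 - 1]].
At the point, J = [[-1.000, -4.000], [-13.000, -2.000]] (det J = -50.000).
Solving J·Δ = −F gives Δ = (-0.680, 0.420).

(-0.680, 0.420)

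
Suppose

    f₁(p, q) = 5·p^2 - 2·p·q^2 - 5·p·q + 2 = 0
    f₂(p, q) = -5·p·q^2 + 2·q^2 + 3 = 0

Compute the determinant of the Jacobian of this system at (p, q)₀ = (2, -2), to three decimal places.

J = [[10·p - 2·q^2 - 5·q, -4·p·q - 5·p], [-5·q^2, -10·p·q + 4·q]].
At the point, J = [[22.000, 6.000], [-20.000, 32.000]].
det J = 824.000.

824.000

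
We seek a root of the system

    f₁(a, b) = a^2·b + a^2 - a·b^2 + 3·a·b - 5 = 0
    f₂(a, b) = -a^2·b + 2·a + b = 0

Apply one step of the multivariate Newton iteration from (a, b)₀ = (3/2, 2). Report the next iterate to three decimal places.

(0.913, 4.279)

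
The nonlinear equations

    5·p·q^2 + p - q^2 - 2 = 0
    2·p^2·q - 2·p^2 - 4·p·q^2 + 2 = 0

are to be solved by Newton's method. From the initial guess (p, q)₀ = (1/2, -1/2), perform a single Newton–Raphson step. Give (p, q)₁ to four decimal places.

(-4.0000, -8.0000)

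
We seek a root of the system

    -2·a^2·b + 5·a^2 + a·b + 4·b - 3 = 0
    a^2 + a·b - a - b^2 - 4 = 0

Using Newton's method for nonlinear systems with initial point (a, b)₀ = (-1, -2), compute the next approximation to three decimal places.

At (-1, -2): F = (0.000, -4.000).
Jacobian J = [[-4·a·b + 10·a + b, -2·a^2 + a + 4], [2·a + b - 1, a - 2·b]].
At the point, J = [[-20.000, 1.000], [-5.000, 3.000]] (det J = -55.000).
Solving J·Δ = −F gives Δ = (0.073, 1.455).
Then the next iterate is (a, b)₁ = (-0.927, -0.545).

(-0.927, -0.545)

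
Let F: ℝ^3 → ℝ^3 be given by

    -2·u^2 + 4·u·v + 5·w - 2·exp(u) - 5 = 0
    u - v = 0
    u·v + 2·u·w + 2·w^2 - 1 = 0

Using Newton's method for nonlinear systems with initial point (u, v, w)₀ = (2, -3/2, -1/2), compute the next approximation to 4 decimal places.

(1.0768, 1.0768, -1.4808)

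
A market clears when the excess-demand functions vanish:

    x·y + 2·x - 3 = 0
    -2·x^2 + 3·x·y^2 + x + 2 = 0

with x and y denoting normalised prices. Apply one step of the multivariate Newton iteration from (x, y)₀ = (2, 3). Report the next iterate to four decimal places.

(0.9143, 2.2143)

At (2, 3): F = (7.0000, 50.0000).
Jacobian J = [[y + 2, x], [-4·x + 3·y^2 + 1, 6·x·y]].
At the point, J = [[5.0000, 2.0000], [20.0000, 36.0000]] (det J = 140.0000).
Solving J·Δ = −F gives Δ = (-1.0857, -0.7857).
Then the next iterate is (x, y)₁ = (0.9143, 2.2143).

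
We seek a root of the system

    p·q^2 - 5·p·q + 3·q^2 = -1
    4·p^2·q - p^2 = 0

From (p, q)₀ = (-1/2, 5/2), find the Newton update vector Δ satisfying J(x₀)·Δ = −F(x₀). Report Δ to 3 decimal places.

At (-1/2, 5/2): F = (22.875, 2.250).
Jacobian J = [[q^2 - 5·q, 2·p·q - 5·p + 6·q], [8·p·q - 2·p, 4·p^2]].
At the point, J = [[-6.250, 15.000], [-9.000, 1.000]] (det J = 128.750).
Solving J·Δ = −F gives Δ = (0.084, -1.490).

(0.084, -1.490)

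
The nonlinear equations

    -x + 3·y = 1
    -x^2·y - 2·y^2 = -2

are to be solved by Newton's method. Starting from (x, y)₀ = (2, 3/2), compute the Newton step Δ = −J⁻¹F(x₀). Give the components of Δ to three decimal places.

(-0.375, -0.625)

At (2, 3/2): F = (1.500, -8.500).
Jacobian J = [[-1, 3], [-2·x·y, -x^2 - 4·y]].
At the point, J = [[-1.000, 3.000], [-6.000, -10.000]] (det J = 28.000).
Solving J·Δ = −F gives Δ = (-0.375, -0.625).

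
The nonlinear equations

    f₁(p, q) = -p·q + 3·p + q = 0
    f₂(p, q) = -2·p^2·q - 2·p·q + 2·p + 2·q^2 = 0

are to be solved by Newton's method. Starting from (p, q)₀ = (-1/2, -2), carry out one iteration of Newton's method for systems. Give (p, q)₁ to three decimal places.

At (-1/2, -2): F = (-4.500, 6.000).
Jacobian J = [[-q + 3, -p + 1], [-4·p·q - 2·q + 2, -2·p^2 - 2·p + 4·q]].
At the point, J = [[5.000, 1.500], [2.000, -7.500]] (det J = -40.500).
Solving J·Δ = −F gives Δ = (0.611, 0.963).
Then the next iterate is (p, q)₁ = (0.111, -1.037).

(0.111, -1.037)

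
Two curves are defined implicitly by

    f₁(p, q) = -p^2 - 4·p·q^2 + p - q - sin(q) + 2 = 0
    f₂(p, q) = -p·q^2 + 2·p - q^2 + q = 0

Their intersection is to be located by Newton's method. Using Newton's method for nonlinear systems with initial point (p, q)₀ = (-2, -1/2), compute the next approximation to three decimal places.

(0.429, 0.380)

At (-2, -1/2): F = (-1.02057, -4.250).
Jacobian J = [[-2·p - 4·q^2 + 1, -8·p·q - cos(q) - 1], [-q^2 + 2, -2·p·q - 2·q + 1]].
At the point, J = [[4.000, -9.87758], [1.750, 0.000]] (det J = 17.28577).
Solving J·Δ = −F gives Δ = (2.429, 0.880).
Then the next iterate is (p, q)₁ = (0.429, 0.380).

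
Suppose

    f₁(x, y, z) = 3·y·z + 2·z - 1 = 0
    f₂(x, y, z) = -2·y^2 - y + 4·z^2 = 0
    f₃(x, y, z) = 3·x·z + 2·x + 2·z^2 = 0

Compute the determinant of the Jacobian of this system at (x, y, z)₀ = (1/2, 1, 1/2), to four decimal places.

108.5000

J = [[0, 3·z, 3·y + 2], [0, -4·y - 1, 8·z], [3·z + 2, 0, 3·x + 4·z]].
At the point, J = [[0.0000, 1.5000, 5.0000], [0.0000, -5.0000, 4.0000], [3.5000, 0.0000, 3.5000]].
det J = 108.5000.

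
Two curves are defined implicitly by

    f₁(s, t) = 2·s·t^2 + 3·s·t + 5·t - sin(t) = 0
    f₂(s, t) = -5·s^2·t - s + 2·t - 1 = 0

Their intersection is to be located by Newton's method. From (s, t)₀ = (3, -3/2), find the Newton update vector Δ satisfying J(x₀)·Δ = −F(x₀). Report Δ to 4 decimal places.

(-2.9361, -1.5974)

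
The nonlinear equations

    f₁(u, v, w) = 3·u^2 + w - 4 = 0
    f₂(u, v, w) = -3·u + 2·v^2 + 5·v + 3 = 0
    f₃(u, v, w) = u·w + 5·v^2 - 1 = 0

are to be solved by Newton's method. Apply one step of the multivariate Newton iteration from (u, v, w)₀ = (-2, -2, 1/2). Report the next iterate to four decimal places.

(-5.3333, 3.6667, -48.0000)

At (-2, -2, 1/2): F = (8.5000, 7.0000, 18.0000).
Jacobian J = [[6·u, 0, 1], [-3, 4·v + 5, 0], [w, 10·v, u]].
At the point, J = [[-12.0000, 0.0000, 1.0000], [-3.0000, -3.0000, 0.0000], [0.5000, -20.0000, -2.0000]] (det J = -10.5000).
Solving J·Δ = −F gives Δ = (-3.3333, 5.6667, -48.5000).
Then the next iterate is (u, v, w)₁ = (-5.3333, 3.6667, -48.0000).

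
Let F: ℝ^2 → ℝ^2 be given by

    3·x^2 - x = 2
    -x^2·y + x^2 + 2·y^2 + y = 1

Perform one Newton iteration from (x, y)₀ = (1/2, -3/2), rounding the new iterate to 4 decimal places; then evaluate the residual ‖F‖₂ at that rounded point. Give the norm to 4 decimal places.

3.1058

At (1/2, -3/2): F = (-1.7500, 2.6250).
Jacobian J = [[6·x - 1, 0], [-2·x·y + 2·x, -x^2 + 4·y + 1]].
At the point, J = [[2.0000, 0.0000], [2.5000, -5.2500]] (det J = -10.5000).
Solving J·Δ = −F gives Δ = (0.8750, 0.9167).
Then the next iterate is (x, y)₁ = (1.3750, -0.5833).
Re-evaluating at (1.3750, -0.5833): F = (2.296875, 2.090604), so ‖F‖₂ = 3.1058.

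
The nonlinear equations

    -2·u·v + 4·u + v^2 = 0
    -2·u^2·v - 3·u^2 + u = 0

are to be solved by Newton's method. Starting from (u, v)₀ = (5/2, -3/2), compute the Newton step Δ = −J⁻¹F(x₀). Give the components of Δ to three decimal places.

(-2.854, -0.028)

At (5/2, -3/2): F = (19.750, 2.500).
Jacobian J = [[-2·v + 4, -2·u + 2·v], [-4·u·v - 6·u + 1, -2·u^2]].
At the point, J = [[7.000, -8.000], [1.000, -12.500]] (det J = -79.500).
Solving J·Δ = −F gives Δ = (-2.854, -0.028).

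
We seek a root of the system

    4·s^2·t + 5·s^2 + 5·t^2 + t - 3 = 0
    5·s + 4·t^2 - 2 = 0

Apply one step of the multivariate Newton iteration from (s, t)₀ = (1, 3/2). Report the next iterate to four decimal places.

At (1, 3/2): F = (20.7500, 12.0000).
Jacobian J = [[8·s·t + 10·s, 4·s^2 + 10·t + 1], [5, 8·t]].
At the point, J = [[22.0000, 20.0000], [5.0000, 12.0000]] (det J = 164.0000).
Solving J·Δ = −F gives Δ = (-0.0549, -0.9771).
Then the next iterate is (s, t)₁ = (0.9451, 0.5229).

(0.9451, 0.5229)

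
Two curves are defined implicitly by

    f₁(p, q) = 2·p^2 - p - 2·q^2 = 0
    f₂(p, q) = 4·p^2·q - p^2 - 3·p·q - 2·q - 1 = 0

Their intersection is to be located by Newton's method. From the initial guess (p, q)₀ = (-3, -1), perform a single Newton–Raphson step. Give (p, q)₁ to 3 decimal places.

At (-3, -1): F = (19.000, -53.000).
Jacobian J = [[4·p - 1, -4·q], [8·p·q - 2·p - 3·q, 4·p^2 - 3·p - 2]].
At the point, J = [[-13.000, 4.000], [33.000, 43.000]] (det J = -691.000).
Solving J·Δ = −F gives Δ = (1.489, 0.090).
Then the next iterate is (p, q)₁ = (-1.511, -0.910).

(-1.511, -0.910)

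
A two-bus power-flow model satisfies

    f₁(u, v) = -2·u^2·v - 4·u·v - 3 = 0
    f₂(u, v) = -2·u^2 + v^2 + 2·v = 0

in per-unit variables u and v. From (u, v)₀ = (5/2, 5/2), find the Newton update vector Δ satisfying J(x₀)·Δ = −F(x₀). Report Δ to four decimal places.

(-0.9423, -1.1676)

At (5/2, 5/2): F = (-59.2500, -1.2500).
Jacobian J = [[-4·u·v - 4·v, -2·u^2 - 4·u], [-4·u, 2·v + 2]].
At the point, J = [[-35.0000, -22.5000], [-10.0000, 7.0000]] (det J = -470.0000).
Solving J·Δ = −F gives Δ = (-0.9423, -1.1676).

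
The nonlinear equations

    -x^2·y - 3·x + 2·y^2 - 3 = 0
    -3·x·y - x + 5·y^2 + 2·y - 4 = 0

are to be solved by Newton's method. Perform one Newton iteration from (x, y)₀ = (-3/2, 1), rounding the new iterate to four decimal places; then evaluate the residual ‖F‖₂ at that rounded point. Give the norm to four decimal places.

2.5994

At (-3/2, 1): F = (1.2500, 9.0000).
Jacobian J = [[-2·x·y - 3, -x^2 + 4·y], [-3·y - 1, -3·x + 10·y + 2]].
At the point, J = [[0.0000, 1.7500], [-4.0000, 16.5000]] (det J = 7.0000).
Solving J·Δ = −F gives Δ = (-0.6964, -0.7143).
Then the next iterate is (x, y)₁ = (-2.1964, 0.2857).
Re-evaluating at (-2.1964, 0.2857): F = (2.374183, 1.058457), so ‖F‖₂ = 2.5994.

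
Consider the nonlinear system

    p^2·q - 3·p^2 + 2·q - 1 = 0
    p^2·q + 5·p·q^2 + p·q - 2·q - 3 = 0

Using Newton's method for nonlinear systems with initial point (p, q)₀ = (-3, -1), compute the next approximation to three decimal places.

(-1.465, -0.805)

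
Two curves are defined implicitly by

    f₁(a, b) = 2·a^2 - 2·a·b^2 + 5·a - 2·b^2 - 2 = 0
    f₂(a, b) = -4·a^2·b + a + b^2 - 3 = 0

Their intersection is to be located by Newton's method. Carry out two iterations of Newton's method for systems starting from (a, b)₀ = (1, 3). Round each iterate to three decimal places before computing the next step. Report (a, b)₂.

At (1, 3): F = (-31.000, -5.000).
Jacobian J = [[4·a - 2·b^2 + 5, -4·a·b - 4·b], [-8·a·b + 1, -4·a^2 + 2·b]].
At the point, J = [[-9.000, -24.000], [-23.000, 2.000]] (det J = -570.000).
Solving J·Δ = −F gives Δ = (-0.319, -1.172).
Then the next iterate is (a, b)₁ = (0.681, 1.828).
Round to (0.681, 1.828) and repeat: F = (-8.90188, -2.36844), J = [[1.04083, -12.29147], [-8.95894, 1.80096]].
Δ = (-0.417, -0.760), so (a, b)₂ = (0.264, 1.068).

(0.264, 1.068)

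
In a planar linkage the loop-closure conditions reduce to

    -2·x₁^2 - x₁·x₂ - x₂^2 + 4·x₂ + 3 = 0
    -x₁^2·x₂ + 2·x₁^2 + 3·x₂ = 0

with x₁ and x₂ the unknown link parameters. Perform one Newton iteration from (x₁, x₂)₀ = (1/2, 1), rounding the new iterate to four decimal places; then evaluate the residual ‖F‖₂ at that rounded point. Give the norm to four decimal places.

4.3089

At (1/2, 1): F = (5.0000, 3.2500).
Jacobian J = [[-4·x₁ - x₂, -x₁ - 2·x₂ + 4], [-2·x₁·x₂ + 4·x₁, -x₁^2 + 3]].
At the point, J = [[-3.0000, 1.5000], [1.0000, 2.7500]] (det J = -9.7500).
Solving J·Δ = −F gives Δ = (0.9103, -1.5128).
Then the next iterate is (x₁, x₂)₁ = (1.4103, -0.5128).
Re-evaluating at (1.4103, -0.5128): F = (-2.568854, 3.459424), so ‖F‖₂ = 4.3089.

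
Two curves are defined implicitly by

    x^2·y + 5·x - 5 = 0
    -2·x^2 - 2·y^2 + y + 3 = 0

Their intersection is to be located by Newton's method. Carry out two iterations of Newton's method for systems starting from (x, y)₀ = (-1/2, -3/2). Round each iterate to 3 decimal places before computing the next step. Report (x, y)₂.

(1.280, -0.626)

At (-1/2, -3/2): F = (-7.875, -3.500).
Jacobian J = [[2·x·y + 5, x^2], [-4·x, -4·y + 1]].
At the point, J = [[6.500, 0.250], [2.000, 7.000]] (det J = 45.000).
Solving J·Δ = −F gives Δ = (1.206, 0.156).
Then the next iterate is (x, y)₁ = (0.706, -1.344).
Round to (0.706, -1.344) and repeat: F = (-2.13990, -2.95354), J = [[3.10227, 0.49844], [-2.824, 6.376]].
Δ = (0.574, 0.718), so (x, y)₂ = (1.280, -0.626).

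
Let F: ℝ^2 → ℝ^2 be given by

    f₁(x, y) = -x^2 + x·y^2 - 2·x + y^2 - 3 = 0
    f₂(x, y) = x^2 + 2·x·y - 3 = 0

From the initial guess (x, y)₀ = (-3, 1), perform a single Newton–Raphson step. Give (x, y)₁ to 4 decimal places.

At (-3, 1): F = (-8.0000, 0.0000).
Jacobian J = [[-2·x + y^2 - 2, 2·x·y + 2·y], [2·x + 2·y, 2·x]].
At the point, J = [[5.0000, -4.0000], [-4.0000, -6.0000]] (det J = -46.0000).
Solving J·Δ = −F gives Δ = (1.0435, -0.6957).
Then the next iterate is (x, y)₁ = (-1.9565, 0.3043).

(-1.9565, 0.3043)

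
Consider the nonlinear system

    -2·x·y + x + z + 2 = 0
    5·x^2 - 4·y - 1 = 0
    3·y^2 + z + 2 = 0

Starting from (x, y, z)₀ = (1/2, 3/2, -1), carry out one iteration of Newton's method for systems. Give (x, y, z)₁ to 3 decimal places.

At (1/2, 3/2, -1): F = (0.000, -5.750, 7.750).
Jacobian J = [[-2·y + 1, -2·x, 1], [10·x, -4, 0], [0, 6·y, 1]].
At the point, J = [[-2.000, -1.000, 1.000], [5.000, -4.000, 0.000], [0.000, 9.000, 1.000]] (det J = 58.000).
Solving J·Δ = −F gives Δ = (0.457, -0.866, 0.047).
Then the next iterate is (x, y, z)₁ = (0.957, 0.634, -0.953).

(0.957, 0.634, -0.953)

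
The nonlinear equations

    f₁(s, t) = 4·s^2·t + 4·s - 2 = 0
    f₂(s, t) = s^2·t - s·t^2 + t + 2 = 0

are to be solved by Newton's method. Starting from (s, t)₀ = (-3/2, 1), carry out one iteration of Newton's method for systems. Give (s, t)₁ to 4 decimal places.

(-5.3929, -2.5714)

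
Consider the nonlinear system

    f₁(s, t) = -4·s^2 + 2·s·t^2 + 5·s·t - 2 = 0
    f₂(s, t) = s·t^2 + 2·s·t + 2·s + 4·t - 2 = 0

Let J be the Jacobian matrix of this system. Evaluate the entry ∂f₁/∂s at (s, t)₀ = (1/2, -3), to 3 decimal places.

-1.000

∂f₁/∂s = -8·s + 2·t^2 + 5·t.
At (1/2, -3) this is -1.000.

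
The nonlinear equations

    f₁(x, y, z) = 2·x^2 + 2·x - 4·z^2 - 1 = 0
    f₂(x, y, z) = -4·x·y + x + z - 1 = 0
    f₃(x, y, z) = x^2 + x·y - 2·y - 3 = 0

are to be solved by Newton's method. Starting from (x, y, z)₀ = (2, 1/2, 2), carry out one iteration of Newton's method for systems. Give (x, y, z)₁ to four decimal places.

At (2, 1/2, 2): F = (-5.0000, -1.0000, 1.0000).
Jacobian J = [[4·x + 2, 0, -8·z], [-4·y + 1, -4·x, 1], [2·x + y, x - 2, 0]].
At the point, J = [[10.0000, 0.0000, -16.0000], [-1.0000, -8.0000, 1.0000], [4.5000, 0.0000, 0.0000]] (det J = -576.0000).
Solving J·Δ = −F gives Δ = (-0.2222, -0.1536, -0.4514).
Then the next iterate is (x, y, z)₁ = (1.7778, 0.3464, 1.5486).

(1.7778, 0.3464, 1.5486)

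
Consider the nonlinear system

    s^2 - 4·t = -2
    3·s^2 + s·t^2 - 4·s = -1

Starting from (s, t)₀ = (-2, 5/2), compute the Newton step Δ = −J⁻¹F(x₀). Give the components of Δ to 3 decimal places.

At (-2, 5/2): F = (-4.000, 8.500).
Jacobian J = [[2·s, -4], [6·s + t^2 - 4, 2·s·t]].
At the point, J = [[-4.000, -4.000], [-9.750, -10.000]] (det J = 1.000).
Solving J·Δ = −F gives Δ = (-74.000, 73.000).

(-74.000, 73.000)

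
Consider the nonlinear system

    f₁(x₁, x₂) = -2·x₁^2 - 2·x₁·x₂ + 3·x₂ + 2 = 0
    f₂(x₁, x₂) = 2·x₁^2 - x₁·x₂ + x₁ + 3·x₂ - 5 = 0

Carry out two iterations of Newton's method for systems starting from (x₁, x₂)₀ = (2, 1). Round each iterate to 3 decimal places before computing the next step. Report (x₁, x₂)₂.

At (2, 1): F = (-7.000, 6.000).
Jacobian J = [[-4·x₁ - 2·x₂, -2·x₁ + 3], [4·x₁ - x₂ + 1, -x₁ + 3]].
At the point, J = [[-10.000, -1.000], [8.000, 1.000]] (det J = -2.000).
Solving J·Δ = −F gives Δ = (-0.500, -2.000).
Then the next iterate is (x₁, x₂)₁ = (1.500, -1.000).
Round to (1.500, -1.000) and repeat: F = (-2.500, -0.500), J = [[-4.000, 0.000], [8.000, 1.500]].
Δ = (-0.625, 3.667), so (x₁, x₂)₂ = (0.875, 2.667).

(0.875, 2.667)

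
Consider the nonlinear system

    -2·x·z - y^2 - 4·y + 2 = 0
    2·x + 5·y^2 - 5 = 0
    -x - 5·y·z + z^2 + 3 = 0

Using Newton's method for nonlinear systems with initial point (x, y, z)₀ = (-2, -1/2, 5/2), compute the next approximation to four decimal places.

(-2.4222, -2.2189, -2.7544)

At (-2, -1/2, 5/2): F = (13.7500, -7.7500, 17.5000).
Jacobian J = [[-2·z, -2·y - 4, -2·x], [2, 10·y, 0], [-1, -5·z, -5·y + 2·z]].
At the point, J = [[-5.0000, -3.0000, 4.0000], [2.0000, -5.0000, 0.0000], [-1.0000, -12.5000, 7.5000]] (det J = 112.5000).
Solving J·Δ = −F gives Δ = (-0.4222, -1.7189, -5.2544).
Then the next iterate is (x, y, z)₁ = (-2.4222, -2.2189, -2.7544).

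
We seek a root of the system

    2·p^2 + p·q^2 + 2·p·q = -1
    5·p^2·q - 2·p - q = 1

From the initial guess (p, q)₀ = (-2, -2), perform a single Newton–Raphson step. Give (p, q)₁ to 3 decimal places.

At (-2, -2): F = (9.000, -35.000).
Jacobian J = [[4·p + q^2 + 2·q, 2·p·q + 2·p], [10·p·q - 2, 5·p^2 - 1]].
At the point, J = [[-8.000, 4.000], [38.000, 19.000]] (det J = -304.000).
Solving J·Δ = −F gives Δ = (1.023, -0.204).
Then the next iterate is (p, q)₁ = (-0.977, -2.204).

(-0.977, -2.204)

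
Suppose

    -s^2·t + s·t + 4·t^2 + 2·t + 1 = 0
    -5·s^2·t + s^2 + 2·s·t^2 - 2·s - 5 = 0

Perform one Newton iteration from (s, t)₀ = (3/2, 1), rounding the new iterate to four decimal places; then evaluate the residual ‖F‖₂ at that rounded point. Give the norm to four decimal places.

At (3/2, 1): F = (6.2500, -14.0000).
Jacobian J = [[-2·s·t + t, -s^2 + s + 8·t + 2], [-10·s·t + 2·s + 2·t^2 - 2, -5·s^2 + 4·s·t]].
At the point, J = [[-2.0000, 9.2500], [-12.0000, -5.2500]] (det J = 121.5000).
Solving J·Δ = −F gives Δ = (-0.7958, -0.8477).
Then the next iterate is (s, t)₁ = (0.7042, 0.1523).
Re-evaluating at (0.7042, 0.1523): F = (1.429106, -6.257460), so ‖F‖₂ = 6.4186.

6.4186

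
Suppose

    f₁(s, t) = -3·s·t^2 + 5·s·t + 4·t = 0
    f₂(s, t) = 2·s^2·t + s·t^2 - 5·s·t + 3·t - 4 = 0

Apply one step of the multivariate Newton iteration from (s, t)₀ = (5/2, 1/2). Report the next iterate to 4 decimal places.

At (5/2, 1/2): F = (6.3750, -1.8750).
Jacobian J = [[-3·t^2 + 5·t, -6·s·t + 5·s + 4], [4·s·t + t^2 - 5·t, 2·s^2 + 2·s·t - 5·s + 3]].
At the point, J = [[1.7500, 9.0000], [2.7500, 5.5000]] (det J = -15.1250).
Solving J·Δ = −F gives Δ = (3.4339, -1.3760).
Then the next iterate is (s, t)₁ = (5.9339, -0.8760).

(5.9339, -0.8760)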